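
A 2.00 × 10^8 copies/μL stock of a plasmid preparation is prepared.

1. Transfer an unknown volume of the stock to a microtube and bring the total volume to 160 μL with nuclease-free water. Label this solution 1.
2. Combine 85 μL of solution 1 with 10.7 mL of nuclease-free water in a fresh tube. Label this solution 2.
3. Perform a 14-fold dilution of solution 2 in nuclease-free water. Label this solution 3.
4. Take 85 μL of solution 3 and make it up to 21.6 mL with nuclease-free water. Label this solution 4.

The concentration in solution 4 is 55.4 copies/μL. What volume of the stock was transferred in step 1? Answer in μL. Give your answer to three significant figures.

20.0 μL

Step 1: v brought to 160 μL → factor = 160 μL/v
Step 2: 85 μL + 10.7 mL = 10785 μL total → factor 10785/85 = 126.88
Step 3: 14-fold → factor 14
Step 4: 85 μL brought to 21.6 mL → factor 21600/85 = 254.12
Product of known-step factors = 4.514 × 10^5
Overall factor = 2.00 × 10^8 copies/μL / (55.4 copies/μL) = 3.6101 × 10^6
Step-1 factor = 3.6101 × 10^6 / 4.514 × 10^5 = 7.9975
v = 160 μL / 7.9975 = 20.0 μL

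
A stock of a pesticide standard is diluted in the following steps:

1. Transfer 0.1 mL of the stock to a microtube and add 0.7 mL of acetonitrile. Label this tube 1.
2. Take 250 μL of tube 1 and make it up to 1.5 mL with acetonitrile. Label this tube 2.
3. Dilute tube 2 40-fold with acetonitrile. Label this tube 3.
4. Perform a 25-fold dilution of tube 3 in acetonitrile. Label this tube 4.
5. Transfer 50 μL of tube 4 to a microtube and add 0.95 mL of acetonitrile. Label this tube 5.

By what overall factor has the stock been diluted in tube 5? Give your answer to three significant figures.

9.60 × 10^5

Step 1: 0.1 mL + 0.7 mL = 0.8 mL total → factor 0.8/0.1 = 8
Step 2: 250 μL brought to 1.5 mL → factor 1500/250 = 6
Step 3: 40-fold → factor 40
Step 4: 25-fold → factor 25
Step 5: 50 μL + 0.95 mL = 1000 μL total → factor 1000/50 = 20
Overall dilution factor = 8 × 6 × 40 × 25 × 20 = 9.6 × 10^5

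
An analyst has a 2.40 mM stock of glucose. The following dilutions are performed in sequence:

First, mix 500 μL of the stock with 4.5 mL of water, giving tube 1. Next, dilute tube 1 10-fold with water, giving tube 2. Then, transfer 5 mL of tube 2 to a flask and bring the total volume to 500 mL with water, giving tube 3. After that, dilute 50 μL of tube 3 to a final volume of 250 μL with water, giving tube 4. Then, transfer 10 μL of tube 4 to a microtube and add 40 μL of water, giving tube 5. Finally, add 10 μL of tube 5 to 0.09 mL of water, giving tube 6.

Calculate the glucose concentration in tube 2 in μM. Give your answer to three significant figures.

24.0 μM

Step 1: 500 μL + 4.5 mL = 5000 μL total → factor 5000/500 = 10
Step 2: 10-fold → factor 10
Dilution factor through tube 2 = 10 × 10 = 100
[tube 2] = 2.40 mM / 100 = 0.02400 mM = 24.0 μM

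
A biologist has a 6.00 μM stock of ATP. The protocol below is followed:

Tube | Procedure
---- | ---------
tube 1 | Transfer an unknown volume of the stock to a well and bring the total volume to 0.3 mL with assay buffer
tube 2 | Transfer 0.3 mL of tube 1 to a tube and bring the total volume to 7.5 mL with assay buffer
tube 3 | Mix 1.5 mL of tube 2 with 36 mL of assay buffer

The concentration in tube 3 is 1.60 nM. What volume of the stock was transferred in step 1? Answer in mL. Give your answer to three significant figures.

0.0500 mL

Step 1: v brought to 0.3 mL → factor = 0.3 mL/v
Step 2: 0.3 mL brought to 7.5 mL → factor 7.5/0.3 = 25
Step 3: 1.5 mL + 36 mL = 37.5 mL total → factor 37.5/1.5 = 25
Product of known-step factors = 625
Overall factor = 6.00 μM / (1.60 nM) = 3750
Step-1 factor = 3750 / 625 = 6
v = 0.3 mL / 6 = 0.0500 mL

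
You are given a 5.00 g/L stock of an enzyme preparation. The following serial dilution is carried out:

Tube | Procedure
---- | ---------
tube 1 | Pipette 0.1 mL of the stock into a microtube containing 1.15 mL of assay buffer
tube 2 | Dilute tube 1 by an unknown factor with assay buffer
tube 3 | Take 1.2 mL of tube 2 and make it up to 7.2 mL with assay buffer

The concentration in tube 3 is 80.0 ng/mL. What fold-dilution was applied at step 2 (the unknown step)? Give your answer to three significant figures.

Step 1: 0.1 mL + 1.15 mL = 1.25 mL total → factor 1.25/0.1 = 12.5
Step 2: unknown factor x
Step 3: 1.2 mL brought to 7.2 mL → factor 7.2/1.2 = 6
Product of known-step factors = 75
Overall factor = 5.00 g/L / (80.0 ng/mL) = 62500
x = 62500 / 75 = 833

833-fold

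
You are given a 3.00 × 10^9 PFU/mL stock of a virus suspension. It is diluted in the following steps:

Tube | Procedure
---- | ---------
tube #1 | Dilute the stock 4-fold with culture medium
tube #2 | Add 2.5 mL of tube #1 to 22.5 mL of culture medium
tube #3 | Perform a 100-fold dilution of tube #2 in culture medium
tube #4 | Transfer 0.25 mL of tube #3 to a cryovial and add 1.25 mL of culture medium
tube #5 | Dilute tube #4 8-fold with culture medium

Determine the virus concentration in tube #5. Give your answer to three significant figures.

1.56 × 10^4 PFU/mL

Step 1: 4-fold → factor 4
Step 2: 2.5 mL + 22.5 mL = 25 mL total → factor 25/2.5 = 10
Step 3: 100-fold → factor 100
Step 4: 0.25 mL + 1.25 mL = 1.5 mL total → factor 1.5/0.25 = 6
Step 5: 8-fold → factor 8
Overall dilution factor = 4 × 10 × 100 × 6 × 8 = 1.92 × 10^5
Final = 3.00 × 10^9 PFU/mL / 1.92 × 10^5 = 1.56 × 10^4 PFU/mL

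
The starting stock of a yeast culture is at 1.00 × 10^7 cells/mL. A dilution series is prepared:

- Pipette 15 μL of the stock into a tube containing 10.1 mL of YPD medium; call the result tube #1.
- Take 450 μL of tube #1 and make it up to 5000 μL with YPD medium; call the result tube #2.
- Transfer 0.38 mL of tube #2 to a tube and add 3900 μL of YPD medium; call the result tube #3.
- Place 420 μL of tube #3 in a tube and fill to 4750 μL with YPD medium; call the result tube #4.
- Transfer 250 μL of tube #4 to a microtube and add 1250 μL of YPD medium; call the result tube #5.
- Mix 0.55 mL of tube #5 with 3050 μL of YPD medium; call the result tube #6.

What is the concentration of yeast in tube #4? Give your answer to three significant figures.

10.5 cells/mL

Step 1: 15 μL + 10.1 mL = 10115 μL total → factor 10115/15 = 674.33
Step 2: 450 μL brought to 5000 μL → factor 5000/450 = 11.111
Step 3: 0.38 mL + 3900 μL = 4.28 mL total → factor 4.28/0.38 = 11.263
Step 4: 420 μL brought to 4750 μL → factor 4750/420 = 11.31
Dilution factor through tube #4 = 674.33 × 11.111 × 11.263 × 11.31 = 9.5441 × 10^5
[tube #4] = 1.00 × 10^7 cells/mL / 9.5441 × 10^5 = 10.5 cells/mL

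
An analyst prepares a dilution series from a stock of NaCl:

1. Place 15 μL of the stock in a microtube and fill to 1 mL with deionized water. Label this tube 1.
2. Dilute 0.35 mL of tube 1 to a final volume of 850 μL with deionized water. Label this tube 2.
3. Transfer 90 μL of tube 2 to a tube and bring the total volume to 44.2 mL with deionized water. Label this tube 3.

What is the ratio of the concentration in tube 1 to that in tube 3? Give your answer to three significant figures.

1.19 × 10^3

Step 1: 15 μL brought to 1 mL → factor 1000/15 = 66.667
Step 2: 0.35 mL brought to 850 μL → factor 0.85/0.35 = 2.4286
Step 3: 90 μL brought to 44.2 mL → factor 44200/90 = 491.11
Dilution factor to tube 1 = 66.667; to tube 3 = 79513
[tube 1]/[tube 3] = (factor to tube 3)/(factor to tube 1) = 79513/66.667 = 1.19 × 10^3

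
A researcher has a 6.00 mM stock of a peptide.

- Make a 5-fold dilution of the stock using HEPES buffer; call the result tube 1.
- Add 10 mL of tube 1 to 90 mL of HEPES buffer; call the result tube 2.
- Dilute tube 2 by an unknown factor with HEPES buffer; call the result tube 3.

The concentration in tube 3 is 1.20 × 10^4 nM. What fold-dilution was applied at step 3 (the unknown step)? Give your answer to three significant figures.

10.0-fold

Step 1: 5-fold → factor 5
Step 2: 10 mL + 90 mL = 100 mL total → factor 100/10 = 10
Step 3: unknown factor x
Product of known-step factors = 50
Overall factor = 6.00 mM / (1.20 × 10^4 nM) = 500
x = 500 / 50 = 10.0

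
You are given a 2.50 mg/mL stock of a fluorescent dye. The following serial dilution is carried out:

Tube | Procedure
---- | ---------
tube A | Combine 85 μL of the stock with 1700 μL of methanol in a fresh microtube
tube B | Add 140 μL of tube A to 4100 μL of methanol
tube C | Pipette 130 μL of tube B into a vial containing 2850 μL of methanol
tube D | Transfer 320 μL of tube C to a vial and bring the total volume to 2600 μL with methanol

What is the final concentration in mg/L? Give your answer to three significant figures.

0.0211 mg/L

Step 1: 85 μL + 1700 μL = 1785 μL total → factor 1785/85 = 21
Step 2: 140 μL + 4100 μL = 4240 μL total → factor 4240/140 = 30.286
Step 3: 130 μL + 2850 μL = 2980 μL total → factor 2980/130 = 22.923
Step 4: 320 μL brought to 2600 μL → factor 2600/320 = 8.125
Overall dilution factor = 21 × 30.286 × 22.923 × 8.125 = 1.1846 × 10^5
Final = 2.50 mg/mL / 1.1846 × 10^5 = 2.111 × 10^-5 mg/mL = 0.0211 mg/L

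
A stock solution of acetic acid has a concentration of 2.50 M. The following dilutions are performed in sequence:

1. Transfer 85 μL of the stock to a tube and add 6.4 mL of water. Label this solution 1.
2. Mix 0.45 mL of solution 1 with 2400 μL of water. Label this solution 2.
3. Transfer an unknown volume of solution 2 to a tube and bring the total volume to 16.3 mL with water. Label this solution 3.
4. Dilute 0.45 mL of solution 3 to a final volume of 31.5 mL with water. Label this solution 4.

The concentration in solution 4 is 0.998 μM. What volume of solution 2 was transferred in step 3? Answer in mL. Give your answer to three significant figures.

0.220 mL

Step 1: 85 μL + 6.4 mL = 6485 μL total → factor 6485/85 = 76.294
Step 2: 0.45 mL + 2400 μL = 2.85 mL total → factor 2.85/0.45 = 6.3333
Step 3: v brought to 16.3 mL → factor = 16.3 mL/v
Step 4: 0.45 mL brought to 31.5 mL → factor 31.5/0.45 = 70
Product of known-step factors = 33824
Overall factor = 2.50 M / (0.998 μM) = 2.505 × 10^6
Step-3 factor = 2.505 × 10^6 / 33824 = 74.061
v = 16.3 mL / 74.061 = 0.220 mL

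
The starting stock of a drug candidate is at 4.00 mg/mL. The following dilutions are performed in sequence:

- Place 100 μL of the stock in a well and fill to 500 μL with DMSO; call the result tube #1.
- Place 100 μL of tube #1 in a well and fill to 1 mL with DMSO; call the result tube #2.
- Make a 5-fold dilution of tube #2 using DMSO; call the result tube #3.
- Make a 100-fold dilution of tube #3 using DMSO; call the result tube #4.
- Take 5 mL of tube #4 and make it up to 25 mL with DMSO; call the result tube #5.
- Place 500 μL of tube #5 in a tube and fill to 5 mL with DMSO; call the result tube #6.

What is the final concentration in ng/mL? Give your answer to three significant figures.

Step 1: 100 μL brought to 500 μL → factor 500/100 = 5
Step 2: 100 μL brought to 1 mL → factor 1000/100 = 10
Step 3: 5-fold → factor 5
Step 4: 100-fold → factor 100
Step 5: 5 mL brought to 25 mL → factor 25/5 = 5
Step 6: 500 μL brought to 5 mL → factor 5000/500 = 10
Overall dilution factor = 5 × 10 × 5 × 100 × 5 × 10 = 1.25 × 10^6
Final = 4.00 mg/mL / 1.25 × 10^6 = 3.200 × 10^-6 mg/mL = 3.20 ng/mL

3.20 ng/mL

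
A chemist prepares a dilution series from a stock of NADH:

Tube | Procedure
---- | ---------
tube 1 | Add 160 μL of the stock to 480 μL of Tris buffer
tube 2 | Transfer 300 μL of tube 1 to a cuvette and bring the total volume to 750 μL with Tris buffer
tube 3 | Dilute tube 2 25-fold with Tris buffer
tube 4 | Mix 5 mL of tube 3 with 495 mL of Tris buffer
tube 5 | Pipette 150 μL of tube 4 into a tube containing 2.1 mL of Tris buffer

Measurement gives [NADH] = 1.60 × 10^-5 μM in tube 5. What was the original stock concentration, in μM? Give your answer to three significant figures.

6.00 μM

Step 1: 160 μL + 480 μL = 640 μL total → factor 640/160 = 4
Step 2: 300 μL brought to 750 μL → factor 750/300 = 2.5
Step 3: 25-fold → factor 25
Step 4: 5 mL + 495 mL = 500 mL total → factor 500/5 = 100
Step 5: 150 μL + 2.1 mL = 2250 μL total → factor 2250/150 = 15
Overall dilution factor = 4 × 2.5 × 25 × 100 × 15 = 3.75 × 10^5
Stock = 1.60 × 10^-5 μM × 3.75 × 10^5 = 6.00 μM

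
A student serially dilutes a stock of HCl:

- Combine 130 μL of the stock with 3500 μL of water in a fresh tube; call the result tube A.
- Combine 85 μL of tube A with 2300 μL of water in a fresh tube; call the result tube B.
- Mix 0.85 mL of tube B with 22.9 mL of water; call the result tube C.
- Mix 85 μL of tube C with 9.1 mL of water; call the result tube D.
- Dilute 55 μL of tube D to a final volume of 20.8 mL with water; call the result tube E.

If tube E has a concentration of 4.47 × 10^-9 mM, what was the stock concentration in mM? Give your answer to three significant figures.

Step 1: 130 μL + 3500 μL = 3630 μL total → factor 3630/130 = 27.923
Step 2: 85 μL + 2300 μL = 2385 μL total → factor 2385/85 = 28.059
Step 3: 0.85 mL + 22.9 mL = 23.75 mL total → factor 23.75/0.85 = 27.941
Step 4: 85 μL + 9.1 mL = 9185 μL total → factor 9185/85 = 108.06
Step 5: 55 μL brought to 20.8 mL → factor 20800/55 = 378.18
Overall dilution factor = 27.923 × 28.059 × 27.941 × 108.06 × 378.18 = 8.9462 × 10^8
Stock = 4.47 × 10^-9 mM × 8.9462 × 10^8 = 4.00 mM

4.00 mM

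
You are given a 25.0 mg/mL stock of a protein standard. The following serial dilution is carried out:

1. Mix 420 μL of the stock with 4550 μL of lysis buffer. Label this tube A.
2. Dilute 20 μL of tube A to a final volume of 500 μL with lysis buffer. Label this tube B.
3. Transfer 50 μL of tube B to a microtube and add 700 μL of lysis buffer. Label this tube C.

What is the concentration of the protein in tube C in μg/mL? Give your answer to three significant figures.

Step 1: 420 μL + 4550 μL = 4970 μL total → factor 4970/420 = 11.833
Step 2: 20 μL brought to 500 μL → factor 500/20 = 25
Step 3: 50 μL + 700 μL = 750 μL total → factor 750/50 = 15
Overall dilution factor = 11.833 × 25 × 15 = 4437.5
Final = 25.0 mg/mL / 4437.5 = 0.005634 mg/mL = 5.63 μg/mL

5.63 μg/mL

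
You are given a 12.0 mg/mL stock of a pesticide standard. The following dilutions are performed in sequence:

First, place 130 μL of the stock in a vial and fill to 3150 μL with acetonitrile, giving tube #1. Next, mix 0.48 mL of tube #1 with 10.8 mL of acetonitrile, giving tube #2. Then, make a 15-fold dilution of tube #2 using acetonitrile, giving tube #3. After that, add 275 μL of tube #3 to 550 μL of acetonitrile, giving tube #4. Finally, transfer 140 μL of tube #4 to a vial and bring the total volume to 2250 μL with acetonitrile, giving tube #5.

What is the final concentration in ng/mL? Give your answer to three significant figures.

Step 1: 130 μL brought to 3150 μL → factor 3150/130 = 24.231
Step 2: 0.48 mL + 10.8 mL = 11.28 mL total → factor 11.28/0.48 = 23.5
Step 3: 15-fold → factor 15
Step 4: 275 μL + 550 μL = 825 μL total → factor 825/275 = 3
Step 5: 140 μL brought to 2250 μL → factor 2250/140 = 16.071
Overall dilution factor = 24.231 × 23.5 × 15 × 3 × 16.071 = 4.1181 × 10^5
Final = 12.0 mg/mL / 4.1181 × 10^5 = 2.914 × 10^-5 mg/mL = 29.1 ng/mL

29.1 ng/mL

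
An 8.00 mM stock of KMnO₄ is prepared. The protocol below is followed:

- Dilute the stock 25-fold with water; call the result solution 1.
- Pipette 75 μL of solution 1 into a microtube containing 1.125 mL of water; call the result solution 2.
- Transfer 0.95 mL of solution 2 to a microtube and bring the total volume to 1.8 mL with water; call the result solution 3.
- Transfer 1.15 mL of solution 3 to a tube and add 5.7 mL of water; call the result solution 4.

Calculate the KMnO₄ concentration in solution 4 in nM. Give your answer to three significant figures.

1.77 × 10^3 nM

Step 1: 25-fold → factor 25
Step 2: 75 μL + 1.125 mL = 1200 μL total → factor 1200/75 = 16
Step 3: 0.95 mL brought to 1.8 mL → factor 1.8/0.95 = 1.8947
Step 4: 1.15 mL + 5.7 mL = 6.85 mL total → factor 6.85/1.15 = 5.9565
Dilution factor through solution 4 = 25 × 16 × 1.8947 × 5.9565 = 4514.4
[solution 4] = 8.00 mM / 4514.4 = 0.001772 mM = 1.77 × 10^3 nM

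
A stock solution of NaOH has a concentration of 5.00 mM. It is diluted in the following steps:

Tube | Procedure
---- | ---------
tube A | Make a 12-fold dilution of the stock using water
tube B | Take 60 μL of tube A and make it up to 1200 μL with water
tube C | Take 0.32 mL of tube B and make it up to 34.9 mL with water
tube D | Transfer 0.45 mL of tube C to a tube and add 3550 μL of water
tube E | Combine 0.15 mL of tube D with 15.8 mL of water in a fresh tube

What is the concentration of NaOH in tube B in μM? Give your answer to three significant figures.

20.8 μM

Step 1: 12-fold → factor 12
Step 2: 60 μL brought to 1200 μL → factor 1200/60 = 20
Dilution factor through tube B = 12 × 20 = 240
[tube B] = 5.00 mM / 240 = 0.02083 mM = 20.8 μM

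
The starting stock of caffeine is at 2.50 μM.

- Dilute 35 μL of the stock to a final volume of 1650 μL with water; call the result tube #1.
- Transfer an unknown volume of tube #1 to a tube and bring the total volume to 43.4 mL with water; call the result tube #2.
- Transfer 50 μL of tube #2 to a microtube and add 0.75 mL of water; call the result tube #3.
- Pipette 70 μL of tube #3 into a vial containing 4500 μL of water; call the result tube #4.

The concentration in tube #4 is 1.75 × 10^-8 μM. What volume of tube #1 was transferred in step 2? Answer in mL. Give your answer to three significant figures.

Step 1: 35 μL brought to 1650 μL → factor 1650/35 = 47.143
Step 2: v brought to 43.4 mL → factor = 43.4 mL/v
Step 3: 50 μL + 0.75 mL = 800 μL total → factor 800/50 = 16
Step 4: 70 μL + 4500 μL = 4570 μL total → factor 4570/70 = 65.286
Product of known-step factors = 49244
Overall factor = 2.50 μM / (1.75 × 10^-8 μM) = 1.4286 × 10^8
Step-2 factor = 1.4286 × 10^8 / 49244 = 2901
v = 43.4 mL / 2901 = 0.0150 mL

0.0150 mL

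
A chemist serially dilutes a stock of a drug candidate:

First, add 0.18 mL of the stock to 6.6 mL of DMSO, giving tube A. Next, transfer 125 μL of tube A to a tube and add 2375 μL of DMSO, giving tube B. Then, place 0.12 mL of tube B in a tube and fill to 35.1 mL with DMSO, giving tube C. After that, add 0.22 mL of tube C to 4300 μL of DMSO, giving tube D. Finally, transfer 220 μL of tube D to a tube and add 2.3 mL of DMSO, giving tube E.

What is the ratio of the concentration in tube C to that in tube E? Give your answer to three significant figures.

Step 1: 0.18 mL + 6.6 mL = 6.78 mL total → factor 6.78/0.18 = 37.667
Step 2: 125 μL + 2375 μL = 2500 μL total → factor 2500/125 = 20
Step 3: 0.12 mL brought to 35.1 mL → factor 35.1/0.12 = 292.5
Step 4: 0.22 mL + 4300 μL = 4.52 mL total → factor 4.52/0.22 = 20.545
Step 5: 220 μL + 2.3 mL = 2520 μL total → factor 2520/220 = 11.455
Dilution factor to tube C = 2.2035 × 10^5; to tube E = 5.1857 × 10^7
[tube C]/[tube E] = (factor to tube E)/(factor to tube C) = 5.1857 × 10^7/2.2035 × 10^5 = 235

235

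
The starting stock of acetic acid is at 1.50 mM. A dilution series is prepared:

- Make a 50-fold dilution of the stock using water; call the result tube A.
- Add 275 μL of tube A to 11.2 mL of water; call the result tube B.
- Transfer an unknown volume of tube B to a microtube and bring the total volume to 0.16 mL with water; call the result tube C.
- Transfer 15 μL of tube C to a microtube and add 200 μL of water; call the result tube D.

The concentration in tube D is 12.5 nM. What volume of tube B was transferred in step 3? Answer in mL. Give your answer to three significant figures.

0.0399 mL

Step 1: 50-fold → factor 50
Step 2: 275 μL + 11.2 mL = 11475 μL total → factor 11475/275 = 41.727
Step 3: v brought to 0.16 mL → factor = 0.16 mL/v
Step 4: 15 μL + 200 μL = 215 μL total → factor 215/15 = 14.333
Product of known-step factors = 29905
Overall factor = 1.50 mM / (12.5 nM) = 1.2 × 10^5
Step-3 factor = 1.2 × 10^5 / 29905 = 4.0128
v = 0.16 mL / 4.0128 = 0.0399 mL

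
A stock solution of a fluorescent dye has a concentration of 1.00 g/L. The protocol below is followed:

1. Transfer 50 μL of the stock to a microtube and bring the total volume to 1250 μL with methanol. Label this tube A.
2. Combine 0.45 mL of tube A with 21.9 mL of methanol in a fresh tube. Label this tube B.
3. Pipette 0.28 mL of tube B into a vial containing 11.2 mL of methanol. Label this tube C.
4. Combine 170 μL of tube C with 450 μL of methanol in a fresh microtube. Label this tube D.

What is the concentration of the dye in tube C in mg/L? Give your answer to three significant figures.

Step 1: 50 μL brought to 1250 μL → factor 1250/50 = 25
Step 2: 0.45 mL + 21.9 mL = 22.35 mL total → factor 22.35/0.45 = 49.667
Step 3: 0.28 mL + 11.2 mL = 11.48 mL total → factor 11.48/0.28 = 41
Dilution factor through tube C = 25 × 49.667 × 41 = 50908
[tube C] = 1.00 g/L / 50908 = 1.964 × 10^-5 g/L = 0.0196 mg/L

0.0196 mg/L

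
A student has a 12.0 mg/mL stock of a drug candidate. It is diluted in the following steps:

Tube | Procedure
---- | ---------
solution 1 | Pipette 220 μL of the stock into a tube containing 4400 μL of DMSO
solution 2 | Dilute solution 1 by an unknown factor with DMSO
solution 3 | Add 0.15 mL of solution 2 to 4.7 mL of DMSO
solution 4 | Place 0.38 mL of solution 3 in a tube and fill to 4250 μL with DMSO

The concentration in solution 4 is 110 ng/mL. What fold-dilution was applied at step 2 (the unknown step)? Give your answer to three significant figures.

14.4-fold

Step 1: 220 μL + 4400 μL = 4620 μL total → factor 4620/220 = 21
Step 2: unknown factor x
Step 3: 0.15 mL + 4.7 mL = 4.85 mL total → factor 4.85/0.15 = 32.333
Step 4: 0.38 mL brought to 4250 μL → factor 4.25/0.38 = 11.184
Product of known-step factors = 7594.1
Overall factor = 12.0 mg/mL / (110 ng/mL) = 1.0909 × 10^5
x = 1.0909 × 10^5 / 7594.1 = 14.4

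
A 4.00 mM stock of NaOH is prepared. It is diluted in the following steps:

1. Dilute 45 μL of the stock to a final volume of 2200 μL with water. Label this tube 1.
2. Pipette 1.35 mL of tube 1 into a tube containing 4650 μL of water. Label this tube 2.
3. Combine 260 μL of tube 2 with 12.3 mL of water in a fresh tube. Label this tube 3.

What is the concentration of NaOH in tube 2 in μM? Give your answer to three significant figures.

18.4 μM

Step 1: 45 μL brought to 2200 μL → factor 2200/45 = 48.889
Step 2: 1.35 mL + 4650 μL = 6 mL total → factor 6/1.35 = 4.4444
Dilution factor through tube 2 = 48.889 × 4.4444 = 217.28
[tube 2] = 4.00 mM / 217.28 = 0.01841 mM = 18.4 μM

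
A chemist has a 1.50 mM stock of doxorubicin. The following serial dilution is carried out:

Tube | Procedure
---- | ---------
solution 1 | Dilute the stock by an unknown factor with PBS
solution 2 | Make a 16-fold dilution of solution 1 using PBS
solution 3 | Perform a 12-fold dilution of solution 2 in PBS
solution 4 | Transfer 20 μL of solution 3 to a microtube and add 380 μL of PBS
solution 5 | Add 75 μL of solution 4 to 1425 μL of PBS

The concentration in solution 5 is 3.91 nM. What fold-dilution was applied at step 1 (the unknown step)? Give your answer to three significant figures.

5.00-fold

Step 1: unknown factor x
Step 2: 16-fold → factor 16
Step 3: 12-fold → factor 12
Step 4: 20 μL + 380 μL = 400 μL total → factor 400/20 = 20
Step 5: 75 μL + 1425 μL = 1500 μL total → factor 1500/75 = 20
Product of known-step factors = 76800
Overall factor = 1.50 mM / (3.91 nM) = 3.8363 × 10^5
x = 3.8363 × 10^5 / 76800 = 5.00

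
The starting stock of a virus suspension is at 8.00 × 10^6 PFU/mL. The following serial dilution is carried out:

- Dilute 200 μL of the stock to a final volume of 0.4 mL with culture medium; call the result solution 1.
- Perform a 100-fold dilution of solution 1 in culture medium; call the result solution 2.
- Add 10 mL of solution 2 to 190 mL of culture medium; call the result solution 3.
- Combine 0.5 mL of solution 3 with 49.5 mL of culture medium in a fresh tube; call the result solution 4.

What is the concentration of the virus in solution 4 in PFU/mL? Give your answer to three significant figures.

20.0 PFU/mL

Step 1: 200 μL brought to 0.4 mL → factor 400/200 = 2
Step 2: 100-fold → factor 100
Step 3: 10 mL + 190 mL = 200 mL total → factor 200/10 = 20
Step 4: 0.5 mL + 49.5 mL = 50 mL total → factor 50/0.5 = 100
Overall dilution factor = 2 × 100 × 20 × 100 = 4 × 10^5
Final = 8.00 × 10^6 PFU/mL / 4 × 10^5 = 20.0 PFU/mL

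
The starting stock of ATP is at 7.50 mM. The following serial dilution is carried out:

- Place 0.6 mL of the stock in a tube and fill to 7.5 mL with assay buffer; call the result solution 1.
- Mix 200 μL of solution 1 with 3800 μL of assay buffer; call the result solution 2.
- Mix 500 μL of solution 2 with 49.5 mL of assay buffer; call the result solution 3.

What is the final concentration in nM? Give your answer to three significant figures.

300 nM

Step 1: 0.6 mL brought to 7.5 mL → factor 7.5/0.6 = 12.5
Step 2: 200 μL + 3800 μL = 4000 μL total → factor 4000/200 = 20
Step 3: 500 μL + 49.5 mL = 50000 μL total → factor 50000/500 = 100
Overall dilution factor = 12.5 × 20 × 100 = 25000
Final = 7.50 mM / 25000 = 0.0003000 mM = 300 nM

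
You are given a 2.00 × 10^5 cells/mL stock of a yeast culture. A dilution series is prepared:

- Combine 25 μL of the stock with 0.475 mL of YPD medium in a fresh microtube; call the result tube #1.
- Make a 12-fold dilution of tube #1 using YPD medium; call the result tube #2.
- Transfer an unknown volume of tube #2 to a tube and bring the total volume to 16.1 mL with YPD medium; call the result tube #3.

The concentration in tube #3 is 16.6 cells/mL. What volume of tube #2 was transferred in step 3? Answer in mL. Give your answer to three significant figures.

Step 1: 25 μL + 0.475 mL = 500 μL total → factor 500/25 = 20
Step 2: 12-fold → factor 12
Step 3: v brought to 16.1 mL → factor = 16.1 mL/v
Product of known-step factors = 240
Overall factor = 2.00 × 10^5 cells/mL / (16.6 cells/mL) = 12048
Step-3 factor = 12048 / 240 = 50.201
v = 16.1 mL / 50.201 = 0.321 mL

0.321 mL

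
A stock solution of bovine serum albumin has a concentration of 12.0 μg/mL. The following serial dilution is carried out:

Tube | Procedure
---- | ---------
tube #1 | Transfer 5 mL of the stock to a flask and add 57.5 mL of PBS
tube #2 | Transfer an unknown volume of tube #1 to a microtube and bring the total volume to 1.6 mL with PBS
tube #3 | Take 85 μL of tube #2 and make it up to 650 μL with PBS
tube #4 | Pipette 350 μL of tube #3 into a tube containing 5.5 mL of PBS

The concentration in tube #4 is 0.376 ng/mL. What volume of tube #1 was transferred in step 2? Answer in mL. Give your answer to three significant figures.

Step 1: 5 mL + 57.5 mL = 62.5 mL total → factor 62.5/5 = 12.5
Step 2: v brought to 1.6 mL → factor = 1.6 mL/v
Step 3: 85 μL brought to 650 μL → factor 650/85 = 7.6471
Step 4: 350 μL + 5.5 mL = 5850 μL total → factor 5850/350 = 16.714
Product of known-step factors = 1597.7
Overall factor = 12.0 μg/mL / (0.376 ng/mL) = 31915
Step-2 factor = 31915 / 1597.7 = 19.976
v = 1.6 mL / 19.976 = 0.0801 mL

0.0801 mL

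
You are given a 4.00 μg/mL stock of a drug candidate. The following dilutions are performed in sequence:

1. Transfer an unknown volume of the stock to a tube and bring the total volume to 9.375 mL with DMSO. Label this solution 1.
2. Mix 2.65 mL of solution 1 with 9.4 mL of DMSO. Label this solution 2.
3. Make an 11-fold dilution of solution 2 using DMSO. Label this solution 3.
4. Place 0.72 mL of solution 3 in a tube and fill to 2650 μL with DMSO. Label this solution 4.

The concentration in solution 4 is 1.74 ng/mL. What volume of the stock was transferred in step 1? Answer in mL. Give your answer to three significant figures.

0.751 mL

Step 1: v brought to 9.375 mL → factor = 9.375 mL/v
Step 2: 2.65 mL + 9.4 mL = 12.05 mL total → factor 12.05/2.65 = 4.5472
Step 3: 11-fold → factor 11
Step 4: 0.72 mL brought to 2650 μL → factor 2.65/0.72 = 3.6806
Product of known-step factors = 184.1
Overall factor = 4.00 μg/mL / (1.74 ng/mL) = 2298.9
Step-1 factor = 2298.9 / 184.1 = 12.487
v = 9.375 mL / 12.487 = 0.751 mL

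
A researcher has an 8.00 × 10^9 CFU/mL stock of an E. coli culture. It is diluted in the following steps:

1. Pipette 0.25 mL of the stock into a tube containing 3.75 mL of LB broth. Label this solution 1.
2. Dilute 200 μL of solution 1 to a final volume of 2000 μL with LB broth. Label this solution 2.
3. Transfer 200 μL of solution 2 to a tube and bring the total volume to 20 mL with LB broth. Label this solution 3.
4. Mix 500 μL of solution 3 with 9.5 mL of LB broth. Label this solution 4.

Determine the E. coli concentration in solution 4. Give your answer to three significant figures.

Step 1: 0.25 mL + 3.75 mL = 4 mL total → factor 4/0.25 = 16
Step 2: 200 μL brought to 2000 μL → factor 2000/200 = 10
Step 3: 200 μL brought to 20 mL → factor 20000/200 = 100
Step 4: 500 μL + 9.5 mL = 10000 μL total → factor 10000/500 = 20
Overall dilution factor = 16 × 10 × 100 × 20 = 3.2 × 10^5
Final = 8.00 × 10^9 CFU/mL / 3.2 × 10^5 = 2.50 × 10^4 CFU/mL

2.50 × 10^4 CFU/mL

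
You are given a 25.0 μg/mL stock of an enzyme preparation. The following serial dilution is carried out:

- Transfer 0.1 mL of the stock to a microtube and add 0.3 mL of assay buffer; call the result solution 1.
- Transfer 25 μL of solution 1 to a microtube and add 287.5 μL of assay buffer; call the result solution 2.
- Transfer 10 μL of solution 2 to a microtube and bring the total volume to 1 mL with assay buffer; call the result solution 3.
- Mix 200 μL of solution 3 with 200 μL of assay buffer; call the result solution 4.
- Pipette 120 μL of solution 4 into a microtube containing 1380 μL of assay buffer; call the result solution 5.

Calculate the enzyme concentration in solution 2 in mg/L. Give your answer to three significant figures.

Step 1: 0.1 mL + 0.3 mL = 0.4 mL total → factor 0.4/0.1 = 4
Step 2: 25 μL + 287.5 μL = 312.5 μL total → factor 312.5/25 = 12.5
Dilution factor through solution 2 = 4 × 12.5 = 50
[solution 2] = 25.0 μg/mL / 50 = 0.5000 μg/mL = 0.500 mg/L

0.500 mg/L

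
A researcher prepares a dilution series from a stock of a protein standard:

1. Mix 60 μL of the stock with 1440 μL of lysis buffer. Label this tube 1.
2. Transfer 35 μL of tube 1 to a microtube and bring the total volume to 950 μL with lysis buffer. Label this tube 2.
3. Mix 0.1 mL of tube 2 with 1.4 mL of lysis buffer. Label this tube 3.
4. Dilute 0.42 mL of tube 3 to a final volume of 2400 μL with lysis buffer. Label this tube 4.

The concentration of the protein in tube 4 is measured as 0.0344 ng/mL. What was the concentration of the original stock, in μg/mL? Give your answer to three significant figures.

Step 1: 60 μL + 1440 μL = 1500 μL total → factor 1500/60 = 25
Step 2: 35 μL brought to 950 μL → factor 950/35 = 27.143
Step 3: 0.1 mL + 1.4 mL = 1.5 mL total → factor 1.5/0.1 = 15
Step 4: 0.42 mL brought to 2400 μL → factor 2.4/0.42 = 5.7143
Overall dilution factor = 25 × 27.143 × 15 × 5.7143 = 58163
Stock = 0.0344 ng/mL × 58163 = 2001 ng/mL = 2.00 μg/mL

2.00 μg/mL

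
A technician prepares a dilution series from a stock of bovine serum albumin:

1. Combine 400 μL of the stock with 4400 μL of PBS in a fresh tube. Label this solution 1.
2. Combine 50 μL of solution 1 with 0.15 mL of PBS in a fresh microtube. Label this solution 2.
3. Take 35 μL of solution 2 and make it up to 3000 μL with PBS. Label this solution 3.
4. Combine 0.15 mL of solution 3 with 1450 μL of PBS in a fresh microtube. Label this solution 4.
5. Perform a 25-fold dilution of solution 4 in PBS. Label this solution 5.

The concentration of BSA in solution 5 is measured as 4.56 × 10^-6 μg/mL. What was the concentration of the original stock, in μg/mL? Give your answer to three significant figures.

5.00 μg/mL

Step 1: 400 μL + 4400 μL = 4800 μL total → factor 4800/400 = 12
Step 2: 50 μL + 0.15 mL = 200 μL total → factor 200/50 = 4
Step 3: 35 μL brought to 3000 μL → factor 3000/35 = 85.714
Step 4: 0.15 mL + 1450 μL = 1.6 mL total → factor 1.6/0.15 = 10.667
Step 5: 25-fold → factor 25
Overall dilution factor = 12 × 4 × 85.714 × 10.667 × 25 = 1.0971 × 10^6
Stock = 4.56 × 10^-6 μg/mL × 1.0971 × 10^6 = 5.00 μg/mL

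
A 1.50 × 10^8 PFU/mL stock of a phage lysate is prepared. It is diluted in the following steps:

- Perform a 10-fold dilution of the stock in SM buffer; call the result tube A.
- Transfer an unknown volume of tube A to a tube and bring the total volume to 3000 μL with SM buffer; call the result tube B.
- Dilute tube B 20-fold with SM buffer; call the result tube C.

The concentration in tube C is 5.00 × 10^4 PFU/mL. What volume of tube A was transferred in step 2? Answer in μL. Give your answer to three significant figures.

200 μL

Step 1: 10-fold → factor 10
Step 2: v brought to 3000 μL → factor = 3000 μL/v
Step 3: 20-fold → factor 20
Product of known-step factors = 200
Overall factor = 1.50 × 10^8 PFU/mL / (5.00 × 10^4 PFU/mL) = 3000
Step-2 factor = 3000 / 200 = 15
v = 3000 μL / 15 = 200 μL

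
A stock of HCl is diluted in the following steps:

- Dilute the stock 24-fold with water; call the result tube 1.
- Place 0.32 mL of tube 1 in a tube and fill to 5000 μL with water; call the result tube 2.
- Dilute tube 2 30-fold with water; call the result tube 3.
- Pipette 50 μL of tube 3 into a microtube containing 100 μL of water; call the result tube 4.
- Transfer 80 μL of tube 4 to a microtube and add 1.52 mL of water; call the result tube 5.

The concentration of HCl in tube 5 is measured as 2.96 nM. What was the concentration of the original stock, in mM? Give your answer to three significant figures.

2.00 mM

Step 1: 24-fold → factor 24
Step 2: 0.32 mL brought to 5000 μL → factor 5/0.32 = 15.625
Step 3: 30-fold → factor 30
Step 4: 50 μL + 100 μL = 150 μL total → factor 150/50 = 3
Step 5: 80 μL + 1.52 mL = 1600 μL total → factor 1600/80 = 20
Overall dilution factor = 24 × 15.625 × 30 × 3 × 20 = 6.75 × 10^5
Stock = 2.96 nM × 6.75 × 10^5 = 1.998 × 10^6 nM = 2.00 mM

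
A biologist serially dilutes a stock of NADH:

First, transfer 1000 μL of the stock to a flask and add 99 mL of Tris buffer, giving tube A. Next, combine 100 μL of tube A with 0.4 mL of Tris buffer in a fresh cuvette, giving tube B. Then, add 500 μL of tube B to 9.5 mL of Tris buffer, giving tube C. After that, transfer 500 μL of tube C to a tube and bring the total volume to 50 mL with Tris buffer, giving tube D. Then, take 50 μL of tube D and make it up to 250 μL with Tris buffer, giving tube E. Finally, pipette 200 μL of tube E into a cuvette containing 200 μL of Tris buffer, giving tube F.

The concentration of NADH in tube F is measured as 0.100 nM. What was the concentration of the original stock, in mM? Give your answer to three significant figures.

Step 1: 1000 μL + 99 mL = 1 × 10^5 μL total → factor 1 × 10^5/1000 = 100
Step 2: 100 μL + 0.4 mL = 500 μL total → factor 500/100 = 5
Step 3: 500 μL + 9.5 mL = 10000 μL total → factor 10000/500 = 20
Step 4: 500 μL brought to 50 mL → factor 50000/500 = 100
Step 5: 50 μL brought to 250 μL → factor 250/50 = 5
Step 6: 200 μL + 200 μL = 400 μL total → factor 400/200 = 2
Overall dilution factor = 100 × 5 × 20 × 100 × 5 × 2 = 1 × 10^7
Stock = 0.100 nM × 1 × 10^7 = 1.000 × 10^6 nM = 1.00 mM

1.00 mM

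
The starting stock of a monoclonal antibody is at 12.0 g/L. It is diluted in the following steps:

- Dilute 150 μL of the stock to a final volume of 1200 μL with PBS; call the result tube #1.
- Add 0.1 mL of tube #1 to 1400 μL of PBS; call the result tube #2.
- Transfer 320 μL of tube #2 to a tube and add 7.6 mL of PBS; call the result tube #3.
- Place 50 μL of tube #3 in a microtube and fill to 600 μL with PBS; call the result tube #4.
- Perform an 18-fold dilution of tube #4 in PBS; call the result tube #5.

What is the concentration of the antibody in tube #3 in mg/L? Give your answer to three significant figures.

4.04 mg/L

Step 1: 150 μL brought to 1200 μL → factor 1200/150 = 8
Step 2: 0.1 mL + 1400 μL = 1.5 mL total → factor 1.5/0.1 = 15
Step 3: 320 μL + 7.6 mL = 7920 μL total → factor 7920/320 = 24.75
Dilution factor through tube #3 = 8 × 15 × 24.75 = 2970
[tube #3] = 12.0 g/L / 2970 = 0.004040 g/L = 4.04 mg/L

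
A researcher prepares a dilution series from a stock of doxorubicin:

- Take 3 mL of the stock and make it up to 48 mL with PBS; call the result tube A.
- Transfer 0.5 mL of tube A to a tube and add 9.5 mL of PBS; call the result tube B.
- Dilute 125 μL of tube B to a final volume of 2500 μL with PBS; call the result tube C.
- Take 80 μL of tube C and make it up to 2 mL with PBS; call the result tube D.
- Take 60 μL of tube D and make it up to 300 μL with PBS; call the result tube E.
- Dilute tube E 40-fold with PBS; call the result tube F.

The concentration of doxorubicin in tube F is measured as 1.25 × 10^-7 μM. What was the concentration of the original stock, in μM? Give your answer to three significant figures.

Step 1: 3 mL brought to 48 mL → factor 48/3 = 16
Step 2: 0.5 mL + 9.5 mL = 10 mL total → factor 10/0.5 = 20
Step 3: 125 μL brought to 2500 μL → factor 2500/125 = 20
Step 4: 80 μL brought to 2 mL → factor 2000/80 = 25
Step 5: 60 μL brought to 300 μL → factor 300/60 = 5
Step 6: 40-fold → factor 40
Overall dilution factor = 16 × 20 × 20 × 25 × 5 × 40 = 3.2 × 10^7
Stock = 1.25 × 10^-7 μM × 3.2 × 10^7 = 4.00 μM

4.00 μM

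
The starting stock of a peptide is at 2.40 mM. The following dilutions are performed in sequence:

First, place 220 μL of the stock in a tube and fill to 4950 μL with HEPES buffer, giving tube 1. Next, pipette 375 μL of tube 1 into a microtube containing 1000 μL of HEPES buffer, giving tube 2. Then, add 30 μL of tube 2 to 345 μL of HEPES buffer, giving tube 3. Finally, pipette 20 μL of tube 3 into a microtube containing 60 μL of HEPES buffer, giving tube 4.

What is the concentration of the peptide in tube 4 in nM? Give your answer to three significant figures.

Step 1: 220 μL brought to 4950 μL → factor 4950/220 = 22.5
Step 2: 375 μL + 1000 μL = 1375 μL total → factor 1375/375 = 3.6667
Step 3: 30 μL + 345 μL = 375 μL total → factor 375/30 = 12.5
Step 4: 20 μL + 60 μL = 80 μL total → factor 80/20 = 4
Overall dilution factor = 22.5 × 3.6667 × 12.5 × 4 = 4125
Final = 2.40 mM / 4125 = 0.0005818 mM = 582 nM

582 nM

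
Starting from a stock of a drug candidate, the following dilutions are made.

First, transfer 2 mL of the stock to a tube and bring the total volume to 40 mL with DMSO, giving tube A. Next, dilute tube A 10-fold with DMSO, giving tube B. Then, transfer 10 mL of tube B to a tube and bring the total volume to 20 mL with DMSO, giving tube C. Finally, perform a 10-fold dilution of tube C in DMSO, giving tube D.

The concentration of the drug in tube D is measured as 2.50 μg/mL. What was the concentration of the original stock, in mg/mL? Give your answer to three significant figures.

10.0 mg/mL

Step 1: 2 mL brought to 40 mL → factor 40/2 = 20
Step 2: 10-fold → factor 10
Step 3: 10 mL brought to 20 mL → factor 20/10 = 2
Step 4: 10-fold → factor 10
Overall dilution factor = 20 × 10 × 2 × 10 = 4000
Stock = 2.50 μg/mL × 4000 = 1.000 × 10^4 μg/mL = 10.0 mg/mL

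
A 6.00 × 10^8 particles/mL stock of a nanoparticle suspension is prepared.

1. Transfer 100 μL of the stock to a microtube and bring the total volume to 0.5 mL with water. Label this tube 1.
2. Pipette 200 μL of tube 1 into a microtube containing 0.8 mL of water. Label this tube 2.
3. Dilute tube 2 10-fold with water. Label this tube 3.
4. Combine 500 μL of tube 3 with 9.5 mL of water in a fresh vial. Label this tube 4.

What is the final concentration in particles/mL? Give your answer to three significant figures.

1.20 × 10^5 particles/mL

Step 1: 100 μL brought to 0.5 mL → factor 500/100 = 5
Step 2: 200 μL + 0.8 mL = 1000 μL total → factor 1000/200 = 5
Step 3: 10-fold → factor 10
Step 4: 500 μL + 9.5 mL = 10000 μL total → factor 10000/500 = 20
Overall dilution factor = 5 × 5 × 10 × 20 = 5000
Final = 6.00 × 10^8 particles/mL / 5000 = 1.20 × 10^5 particles/mL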